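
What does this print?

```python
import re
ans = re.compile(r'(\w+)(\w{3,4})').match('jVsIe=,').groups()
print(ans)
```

Pattern: one or more of a word character (captured); then 3 to 4 of a word character (captured).
`re.match` only tries the pattern at the start of the string.
The match spans [0:5] → 'jVsIe'.
Captured: group 1 = 'jV', group 2 = 'sIe'.

('jV', 'sIe')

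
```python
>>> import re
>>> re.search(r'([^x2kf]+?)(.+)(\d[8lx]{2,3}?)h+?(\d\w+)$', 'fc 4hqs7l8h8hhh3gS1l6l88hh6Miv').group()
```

'c 4hqs7l8h8hhh3gS1l6l88hh6Miv'

Pattern: one or more of any character except [x2kf] (lazy) (captured); then one or more of any character (captured); then a digit, then 2 to 3 of one of [8lx] (lazy) (captured); then one or more of a literal 'h' (lazy); then a digit, then one or more of a word character (captured); then anchored at the end.
`re.search` scans for the first position where the pattern succeeds.
The match spans [1:30] → 'c 4hqs7l8h8hhh3gS1l6l88hh6Miv'.
Captured: group 1 = 'c', group 2 = ' 4hqs7l8h8hhh3gS1l', group 3 = '6l88', group 4 = '6Miv'.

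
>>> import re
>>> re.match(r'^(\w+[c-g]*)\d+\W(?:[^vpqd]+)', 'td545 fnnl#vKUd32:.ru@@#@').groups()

The match spans [0:11] → 'td545 fnnl#'.
Captured: group 1 = 'td54'.

('td54',)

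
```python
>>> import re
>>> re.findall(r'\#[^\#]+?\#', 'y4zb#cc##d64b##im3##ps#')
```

['#cc#', '#d64b#', '#im3#', '#ps#']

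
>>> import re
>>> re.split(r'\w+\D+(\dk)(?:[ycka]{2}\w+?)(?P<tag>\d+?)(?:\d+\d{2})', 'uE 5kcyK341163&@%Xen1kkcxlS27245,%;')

A non-greedy quantifier consumes as few characters as it can — just enough that the remainder of the pattern still matches from where it stops; whatever follows it matches normally.
Because the pattern has a capturing group, `split` also inserts each captured text between the pieces.

['', '5k', '3', '&@%', '1k', '2', ',%;']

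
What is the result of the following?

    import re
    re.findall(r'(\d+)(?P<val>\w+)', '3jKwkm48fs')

The pattern matches one or more of a digit (captured); then one or more of a word character (captured as 'val').
Walking the string: at [0:10] match '3jKwkm48fs', groups = ('3', 'jKwkm48fs').
`findall` packs the 2 group values into a tuple for every match.

[('3', 'jKwkm48fs')]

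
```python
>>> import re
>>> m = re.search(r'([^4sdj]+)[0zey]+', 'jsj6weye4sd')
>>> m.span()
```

(3, 8)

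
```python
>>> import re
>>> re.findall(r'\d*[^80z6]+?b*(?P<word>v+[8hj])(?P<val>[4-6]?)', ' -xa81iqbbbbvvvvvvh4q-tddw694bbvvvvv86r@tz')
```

Lazy quantifiers expand one character at a time until the remainder of the pattern can match.
`findall` packs the 2 group values into a tuple for every match.

[('vvvvvvh', '4'), ('vvvvv8', '6')]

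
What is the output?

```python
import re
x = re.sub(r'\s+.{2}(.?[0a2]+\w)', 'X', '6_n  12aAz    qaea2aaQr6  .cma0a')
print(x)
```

6_nXzXr6X

Pattern: one or more of whitespace, then exactly 2 of any character; then optionally any character, then one or more of one of [0a2], then a word character (captured).
Matches: at [3:9] → '  12aA'; at [10:22] → '    qaea2aaQ'; at [24:32] → '  .cma0a'.
`sub` substitutes 'X' at each match site.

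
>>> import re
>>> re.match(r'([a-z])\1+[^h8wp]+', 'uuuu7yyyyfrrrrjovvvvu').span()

(0, 21)

`match` is anchored at position 0; if the pattern doesn't fit there, it returns None.
The match spans [0:21] → 'uuuu7yyyyfrrrrjovvvvu'.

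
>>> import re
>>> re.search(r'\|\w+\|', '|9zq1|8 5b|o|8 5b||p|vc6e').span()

`re.search` tries every starting position until one works.
The match spans [0:6] → '|9zq1|'.

(0, 6)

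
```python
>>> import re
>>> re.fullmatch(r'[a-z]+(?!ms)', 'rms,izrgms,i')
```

None

`re.fullmatch` requires the pattern to consume the entire string.
Here the string isn't matched end-to-end, so the call returns None.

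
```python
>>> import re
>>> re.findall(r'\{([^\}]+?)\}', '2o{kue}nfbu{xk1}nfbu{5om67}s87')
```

['kue', 'xk1', '5om67']

Because there's exactly one group, `findall` drops the full match and keeps group 1 from each hit.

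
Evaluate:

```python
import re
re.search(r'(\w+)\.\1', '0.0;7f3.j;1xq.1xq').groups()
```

('0',)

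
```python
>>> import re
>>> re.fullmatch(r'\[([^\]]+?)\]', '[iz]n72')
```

None

`re.fullmatch` requires the pattern to consume the entire string.
Here there's no way to consume every character, so the call returns None.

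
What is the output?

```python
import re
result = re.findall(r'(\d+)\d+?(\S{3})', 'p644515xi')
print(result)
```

[('6445', '5xi')]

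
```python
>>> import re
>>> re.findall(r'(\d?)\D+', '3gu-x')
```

The pattern matches optionally a digit (captured); then one or more of a non-digit.
Matches: at [0:5] match '3gu-x', group 1 = '3'.
Because there's exactly one group, `findall` drops the full match and keeps group 1 from the one hit.

['3']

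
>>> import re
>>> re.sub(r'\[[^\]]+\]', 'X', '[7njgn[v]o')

Matches: at [0:9] → '[7njgn[v]'.
Each match is replaced by 'X'.

'Xo'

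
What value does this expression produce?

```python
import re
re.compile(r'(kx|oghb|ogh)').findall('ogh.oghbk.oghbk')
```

['ogh', 'oghb', 'oghb']

Alternation isn't longest-match — the leftmost alternative that fits at this position is chosen.
Scanning left to right: at [0:3] match 'ogh', group 1 = 'ogh'; at [4:8] match 'oghb', group 1 = 'oghb'; at [10:14] match 'oghb', group 1 = 'oghb'.
Because there's exactly one group, `findall` drops the full match and keeps group 1 from each hit.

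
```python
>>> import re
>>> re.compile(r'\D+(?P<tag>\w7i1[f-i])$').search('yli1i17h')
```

None

This matches one or more of a non-digit; then a word character, then the literal '7i1', then a character in [f-i] (captured as 'tag'); then anchored at the end.
`search` walks the string left to right and returns the first match it finds.
Here no position works, so the call returns None.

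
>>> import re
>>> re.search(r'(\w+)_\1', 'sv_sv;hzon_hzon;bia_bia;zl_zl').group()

'sv_sv'

The backreference `\1` re-matches whatever the first group consumed, character for character.
`re.search` scans for the first position where the pattern succeeds.
The match spans [0:5] → 'sv_sv'.
Captured: group 1 = 'sv'.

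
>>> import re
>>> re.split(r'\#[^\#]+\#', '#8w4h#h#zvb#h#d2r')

The string is cut at each match, leaving 3 pieces.

['', 'h', 'h#d2r']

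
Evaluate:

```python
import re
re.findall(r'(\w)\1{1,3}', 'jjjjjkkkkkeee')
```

`\1` has to match the exact text group 1 already captured.
Walking the string: at [0:4] match 'jjjj', group 1 = 'j'; at [5:9] match 'kkkk', group 1 = 'k'; at [10:13] match 'eee', group 1 = 'e'.
Because there's exactly one group, `findall` drops the full match and keeps group 1 from each hit.

['j', 'k', 'e']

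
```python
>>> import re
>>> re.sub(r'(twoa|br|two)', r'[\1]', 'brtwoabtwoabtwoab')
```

The regex engine tests alternatives in the order written; an earlier branch that matches wins even if a later one would match more.
Each match is replaced using the text its own group 1 captured.

'[br][twoa]b[twoa]b[twoa]b'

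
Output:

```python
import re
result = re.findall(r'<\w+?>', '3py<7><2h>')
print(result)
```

With no groups in the pattern, `findall` gives back each whole match — 2 here.

['<7>', '<2h>']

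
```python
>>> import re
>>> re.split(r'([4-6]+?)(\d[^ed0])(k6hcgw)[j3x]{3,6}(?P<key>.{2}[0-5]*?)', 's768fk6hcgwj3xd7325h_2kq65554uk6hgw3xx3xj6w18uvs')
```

['s7', '6', '8f', 'k6hcgw', 'd7', '325h_2kq65554uk6hgw3xx3xj6w18uvs']

This matches one or more of a character in [4-6] (lazy) (captured); then a digit, then any character except [ed0] (captured); then the literal 'k6h', then the literal 'cgw' (captured); then 3 to 6 of one of [j3x]; then exactly 2 of any character, then zero or more of a character in [0-5] (lazy) (captured as 'key').
Lazy quantifiers expand one character at a time until the remainder of the pattern can match.
Matches to split on: at [2:16] → '68fk6hcgwj3xd7'.
`re.split` interleaves the captured-group text with the surrounding fragments.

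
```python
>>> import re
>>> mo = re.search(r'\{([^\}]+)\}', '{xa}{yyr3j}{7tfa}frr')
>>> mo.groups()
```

('xa',)

`search` walks the string left to right and returns the first match it finds.
The match spans [0:4] → '{xa}'.
Captured: group 1 = 'xa'.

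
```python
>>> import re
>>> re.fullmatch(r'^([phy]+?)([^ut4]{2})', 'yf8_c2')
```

`fullmatch` succeeds only if the pattern covers the string from start to end.
Here there's no way to consume every character, so the call returns None.

None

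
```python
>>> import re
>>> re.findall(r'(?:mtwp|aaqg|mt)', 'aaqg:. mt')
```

`findall` yields the raw match text (2 of them) because the pattern has no groups.

['aaqg', 'mt']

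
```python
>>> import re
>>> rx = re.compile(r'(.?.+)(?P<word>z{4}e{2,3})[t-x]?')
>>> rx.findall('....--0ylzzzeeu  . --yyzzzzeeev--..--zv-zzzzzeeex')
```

[('....--0ylzzzeeu  . --yyzzzzeeev--..--zv-z', 'zzzzeee')]

The pattern matches optionally any character, then one or more of any character (captured); then exactly 4 of the literal 'z', then 2 to 3 of a literal 'e' (captured as 'word'); then optionally a character in [t-x].
Scanning left to right: at [0:49] match '....--0ylzzzeeu  . --yyzzzzeeev--..--zv-zzzzzeeex', groups = ('....--0ylzzzeeu  . --yyzzzzeeev--..--zv-z', 'zzzzeee').
With 2 capturing groups, `findall` returns a 2-tuple per match.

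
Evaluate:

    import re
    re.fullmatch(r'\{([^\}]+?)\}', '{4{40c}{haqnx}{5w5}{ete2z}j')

`re.fullmatch` requires the pattern to consume the entire string.
Here there's no way to consume every character, so the call returns None.

None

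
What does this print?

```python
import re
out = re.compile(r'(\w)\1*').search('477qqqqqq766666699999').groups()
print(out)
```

('4',)

After group 1 captures some text, `\1` only succeeds where that same text appears again.
`search` walks the string left to right and returns the first match it finds.
The match spans [0:1] → '4'.
Captured: group 1 = '4'.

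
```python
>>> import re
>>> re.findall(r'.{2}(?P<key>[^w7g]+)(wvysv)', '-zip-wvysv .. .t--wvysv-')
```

[('ip-', 'wvysv'), ('. .t--', 'wvysv')]

This matches exactly 2 of any character; then one or more of any character except [w7g] (captured as 'key'); then the literal 'wvy', then the literal 'sv' (captured).
Scanning left to right: at [0:10] match '-zip-wvysv', groups = ('ip-', 'wvysv'); at [10:23] match ' .. .t--wvysv', groups = ('. .t--', 'wvysv').
Multiple groups make `findall` return tuples — one 2-tuple for each match.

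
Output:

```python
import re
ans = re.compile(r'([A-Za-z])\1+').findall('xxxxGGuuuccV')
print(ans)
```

['x', 'G', 'u', 'c']

After group 1 captures some text, `\1` only succeeds where that same text appears again.
Scanning left to right: at [0:4] match 'xxxx', group 1 = 'x'; at [4:6] match 'GG', group 1 = 'G'; at [6:9] match 'uuu', group 1 = 'u'; at [9:11] match 'cc', group 1 = 'c'.
Because there's exactly one group, `findall` drops the full match and keeps group 1 from each hit.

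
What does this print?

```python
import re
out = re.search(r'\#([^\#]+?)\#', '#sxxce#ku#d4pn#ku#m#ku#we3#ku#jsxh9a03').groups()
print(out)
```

('sxxce',)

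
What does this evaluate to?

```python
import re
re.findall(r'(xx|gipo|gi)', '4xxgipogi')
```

['xx', 'gipo', 'gi']

`|` is ordered: at each position the engine commits to the first alternative that works.
Because there's exactly one group, `findall` drops the full match and keeps group 1 from each hit.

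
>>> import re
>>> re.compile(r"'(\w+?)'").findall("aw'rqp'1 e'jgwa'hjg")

One capturing group, so `findall` returns just the captured substring from each match — 2 in all.

['rqp', 'jgwa']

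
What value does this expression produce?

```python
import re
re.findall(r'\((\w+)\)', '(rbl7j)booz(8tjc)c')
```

With a single group, `findall` returns only what that group captured — 2 items.

['rbl7j', '8tjc']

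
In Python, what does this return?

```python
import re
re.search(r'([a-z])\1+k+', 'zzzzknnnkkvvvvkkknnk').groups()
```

The match spans [0:5] → 'zzzzk'.
Captured: group 1 = 'z'.

('z',)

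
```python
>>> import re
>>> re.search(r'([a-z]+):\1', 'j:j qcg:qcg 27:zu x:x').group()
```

'j:j'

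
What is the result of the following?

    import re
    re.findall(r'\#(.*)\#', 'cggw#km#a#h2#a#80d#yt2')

Walking the string: at [4:19] match '#km#a#h2#a#80d#', group 1 = 'km#a#h2#a#80d'.
One capturing group, so `findall` returns just the captured substring from the one match — 1 in all.

['km#a#h2#a#80d']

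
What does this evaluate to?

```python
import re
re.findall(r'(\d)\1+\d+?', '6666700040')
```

['6', '0']

`\1` is not a pattern — it's the concrete string captured by group 1, re-applied verbatim.
One capturing group, so `findall` returns just the captured substring from each match — 2 in all.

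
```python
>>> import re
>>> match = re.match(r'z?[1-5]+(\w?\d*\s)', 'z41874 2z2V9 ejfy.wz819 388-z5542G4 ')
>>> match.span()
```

(0, 7)

The pattern matches optionally a literal 'z', then one or more of a character in [1-5]; then optionally a word character, then zero or more of a digit, then whitespace (captured).
With `match`, the pattern is implicitly anchored at the beginning.
The match spans [0:7] → 'z41874 '.
Captured: group 1 = '874 '.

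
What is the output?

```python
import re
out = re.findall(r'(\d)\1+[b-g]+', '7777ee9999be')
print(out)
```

`\1` has to match the exact text group 1 already captured.
Walking the string: at [0:6] match '7777ee', group 1 = '7'; at [6:12] match '9999be', group 1 = '9'.
With a single group, `findall` returns only what that group captured — 2 items.

['7', '9']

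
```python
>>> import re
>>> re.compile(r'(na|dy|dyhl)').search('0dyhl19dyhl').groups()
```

('dy',)

The match spans [1:3] → 'dy'.
Captured: group 1 = 'dy'.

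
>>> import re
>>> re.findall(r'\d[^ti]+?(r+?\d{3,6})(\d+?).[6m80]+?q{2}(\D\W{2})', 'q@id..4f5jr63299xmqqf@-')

Pattern: a digit, then one or more of any character except [ti] (lazy); then one or more of a literal 'r' (lazy), then 3 to 6 of a digit (captured); then one or more of a digit (lazy) (captured); then any character, then one or more of one of [6m80] (lazy), then exactly 2 of a literal 'q'; then a non-digit, then exactly 2 of a non-word character (captured).
Matches: at [6:23] match '4f5jr63299xmqqf@-', groups = ('r6329', '9', 'f@-').
`findall` packs the 3 group values into a tuple for every match.

[('r6329', '9', 'f@-')]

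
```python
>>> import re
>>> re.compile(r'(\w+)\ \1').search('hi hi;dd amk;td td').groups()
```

('hi',)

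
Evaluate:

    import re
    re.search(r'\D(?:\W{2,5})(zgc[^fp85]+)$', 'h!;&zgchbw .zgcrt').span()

(0, 17)

This matches a non-digit; then 2 to 5 of a non-word character (non-capturing group); then the literal 'zgc', then one or more of any character except [fp85] (captured); then anchored at the end.
`search` walks the string left to right and returns the first match it finds.
The match spans [0:17] → 'h!;&zgchbw .zgcrt'.
Captured: group 1 = 'zgchbw .zgcrt'.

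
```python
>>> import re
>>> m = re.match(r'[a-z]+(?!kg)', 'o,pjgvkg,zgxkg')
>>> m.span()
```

The negative lookaround is zero-width — it rules out positions where the adjacent text would match, without consuming anything.
`match` is anchored at position 0; if the pattern doesn't fit there, it returns None.
The match spans [0:1] → 'o'.

(0, 1)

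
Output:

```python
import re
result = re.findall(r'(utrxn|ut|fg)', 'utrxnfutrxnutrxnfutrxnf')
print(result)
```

['utrxn', 'utrxn', 'utrxn', 'utrxn']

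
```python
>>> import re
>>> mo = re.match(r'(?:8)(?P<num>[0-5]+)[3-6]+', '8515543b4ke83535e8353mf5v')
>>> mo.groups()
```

('51554',)

The pattern matches a literal '8' (non-capturing group); then one or more of a character in [0-5] (captured as 'num'); then one or more of a character in [3-6].
`re.match` only tries the pattern at the start of the string.
The match spans [0:7] → '8515543'.
Captured: group 1 = '51554'.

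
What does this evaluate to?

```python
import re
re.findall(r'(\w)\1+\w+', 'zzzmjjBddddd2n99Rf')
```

The backreference `\1` re-matches whatever the first group consumed, character for character.
Scanning left to right: at [0:18] match 'zzzmjjBddddd2n99Rf', group 1 = 'z'.
One capturing group, so `findall` returns just the captured substring from the one match — 1 in all.

['z']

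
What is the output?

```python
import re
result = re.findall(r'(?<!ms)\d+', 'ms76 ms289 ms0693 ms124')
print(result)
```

['6', '89', '693', '24']

Because the assertion is negative and zero-width, positions next to the forbidden text are skipped.
`findall` yields the raw match text (4 of them) because the pattern has no groups.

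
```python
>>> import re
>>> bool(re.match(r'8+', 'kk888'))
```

False

`re.match` won't scan ahead — the pattern has to work from the very first character.
Here the pattern fails at index 0, so the call returns None, and `bool(None)` is False.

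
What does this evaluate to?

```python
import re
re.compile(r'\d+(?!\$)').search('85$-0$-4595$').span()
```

(0, 1)

Because the assertion is negative and zero-width, positions next to the forbidden text are skipped.
`re.search` scans for the first position where the pattern succeeds.
The match spans [0:1] → '8'.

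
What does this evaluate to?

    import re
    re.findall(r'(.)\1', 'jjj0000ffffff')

['j', '0', '0', 'f', 'f', 'f']

A backreference is literal: `\1` must see the identical characters the first group matched.
One capturing group, so `findall` returns just the captured substring from each match — 6 in all.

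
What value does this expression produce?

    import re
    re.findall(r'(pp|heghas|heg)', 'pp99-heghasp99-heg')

`|` is ordered: at each position the engine commits to the first alternative that works.
Because there's exactly one group, `findall` drops the full match and keeps group 1 from each hit.

['pp', 'heghas', 'heg']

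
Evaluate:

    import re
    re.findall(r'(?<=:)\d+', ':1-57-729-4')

['1']

The `(?=…)`/`(?<=…)` assertion just peeks at neighbouring text; it doesn't advance the match position.
`findall` yields the raw match text (1 of them) because the pattern has no groups.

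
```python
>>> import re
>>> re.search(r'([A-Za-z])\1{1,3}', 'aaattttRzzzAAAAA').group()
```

`\1` is not a pattern — it's the concrete string captured by group 1, re-applied verbatim.
The match spans [0:3] → 'aaa'.

'aaa'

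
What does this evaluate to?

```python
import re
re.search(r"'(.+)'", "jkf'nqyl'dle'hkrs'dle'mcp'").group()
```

"'nqyl'dle'hkrs'dle'mcp'"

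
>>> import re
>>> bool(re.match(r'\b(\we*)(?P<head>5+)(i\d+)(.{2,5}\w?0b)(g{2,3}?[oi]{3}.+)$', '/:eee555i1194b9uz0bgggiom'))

This matches a word boundary (`\b`, zero-width); then a word character, then zero or more of the literal 'e' (captured); then one or more of a literal '5' (captured as 'head'); then a literal 'i', then one or more of a digit (captured); then 2 to 5 of any character, then optionally a word character, then the literal '0b' (captured); then 2 to 3 of the literal 'g' (lazy), then exactly 3 of one of [oi], then one or more of any character (captured); then anchored at the end.
`match` is anchored at position 0; if the pattern doesn't fit there, it returns None.
Here the string doesn't start with a match, so the call returns None, and `bool(None)` is False.

False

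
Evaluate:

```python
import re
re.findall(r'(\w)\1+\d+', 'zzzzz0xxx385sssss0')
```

['z', 'x', 's']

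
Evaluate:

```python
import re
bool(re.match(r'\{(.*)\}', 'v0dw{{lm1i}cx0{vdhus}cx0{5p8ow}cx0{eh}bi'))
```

False

`re.match` only tries the pattern at the start of the string.
Here position 0 doesn't satisfy it, so the call returns None, and `bool(None)` is False.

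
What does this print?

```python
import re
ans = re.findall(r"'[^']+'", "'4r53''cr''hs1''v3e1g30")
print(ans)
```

["'4r53'", "'cr'", "'hs1'"]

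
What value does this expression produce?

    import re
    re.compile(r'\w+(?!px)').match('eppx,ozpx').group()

'eppx'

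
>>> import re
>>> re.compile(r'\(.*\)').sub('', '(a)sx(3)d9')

Every occurrence is swapped for ''.

'd9'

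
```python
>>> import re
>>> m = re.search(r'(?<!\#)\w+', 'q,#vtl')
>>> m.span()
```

(0, 1)

A negative assertion filters positions out without eating any characters.
Unlike `match`, `search` isn't anchored — it looks for the pattern anywhere in the string.
The match spans [0:1] → 'q'.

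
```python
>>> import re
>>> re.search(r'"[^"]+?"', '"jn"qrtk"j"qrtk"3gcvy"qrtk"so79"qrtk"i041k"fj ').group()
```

'"jn"'

The match spans [0:4] → '"jn"'.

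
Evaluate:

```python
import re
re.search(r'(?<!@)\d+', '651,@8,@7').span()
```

(0, 3)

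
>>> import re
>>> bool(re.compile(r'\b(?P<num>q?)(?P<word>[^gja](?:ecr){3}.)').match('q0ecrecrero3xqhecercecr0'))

False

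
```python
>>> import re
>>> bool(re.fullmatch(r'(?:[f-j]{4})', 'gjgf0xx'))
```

This matches exactly 4 of a character in [f-j] (non-capturing group).
For `fullmatch`, every character of the input must be accounted for by the pattern.
Here the string isn't matched end-to-end, so the call returns None, and `bool(None)` is False.

False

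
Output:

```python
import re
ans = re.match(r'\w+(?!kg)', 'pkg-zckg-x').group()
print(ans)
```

pkg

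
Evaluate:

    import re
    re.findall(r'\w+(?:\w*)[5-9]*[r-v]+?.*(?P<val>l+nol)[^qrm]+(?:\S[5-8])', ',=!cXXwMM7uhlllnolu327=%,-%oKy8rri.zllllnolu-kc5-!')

Pattern: one or more of a word character; then zero or more of a word character (non-capturing group); then zero or more of a character in [5-9], then one or more of a character in [r-v] (lazy), then zero or more of any character; then one or more of the literal 'l', then the literal 'nol' (captured as 'val'); then one or more of any character except [qrm]; then a non-whitespace character, then a character in [5-8] (non-capturing group).
With a single group, `findall` returns only what that group captured — 1 item.

['lnol']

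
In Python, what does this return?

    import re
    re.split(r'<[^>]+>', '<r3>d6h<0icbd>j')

Splitting on the pattern gives 3 pieces.

['', 'd6h', 'j']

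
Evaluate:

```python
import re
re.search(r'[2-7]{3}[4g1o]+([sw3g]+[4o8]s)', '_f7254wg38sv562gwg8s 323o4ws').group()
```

'7254wg38s'

The match spans [2:11] → '7254wg38s'.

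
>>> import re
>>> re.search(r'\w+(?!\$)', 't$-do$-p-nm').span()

The negative lookahead/lookbehind blocks any match where the forbidden context is present.
The match spans [3:4] → 'd'.

(3, 4)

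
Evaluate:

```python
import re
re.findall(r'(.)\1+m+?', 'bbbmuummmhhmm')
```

After group 1 captures some text, `\1` only succeeds where that same text appears again.
With a single group, `findall` returns only what that group captured — 3 items.

['b', 'u', 'h']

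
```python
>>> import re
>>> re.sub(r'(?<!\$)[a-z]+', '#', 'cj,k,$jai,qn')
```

A negative assertion filters positions out without eating any characters.
`sub` substitutes '#' at each match site.

'#,#,$j#,#'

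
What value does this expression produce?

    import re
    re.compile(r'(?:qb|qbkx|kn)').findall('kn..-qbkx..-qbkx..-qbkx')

['kn', 'qb', 'qb', 'qb']

Alternation isn't longest-match — the leftmost alternative that fits at this position is chosen.
Walking the string: at [0:2] → 'kn'; at [5:7] → 'qb'; at [12:14] → 'qb'; at [19:21] → 'qb'.
With no groups in the pattern, `findall` gives back each whole match — 4 here.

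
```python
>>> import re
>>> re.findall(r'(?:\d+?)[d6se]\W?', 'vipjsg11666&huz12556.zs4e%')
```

['116', '66&', '12556.', '4e%']

The pattern matches one or more of a digit (lazy) (non-capturing group); then one of [d6se], then optionally a non-word character.
With the lazy modifier that quantifier settles for the fewest repetitions that let the rest of the pattern succeed (the atoms after it are unaffected and can still be greedy).
Matches: at [6:9] → '116'; at [9:12] → '66&'; at [15:21] → '12556.'; at [23:26] → '4e%'.
With no groups in the pattern, `findall` gives back each whole match — 4 here.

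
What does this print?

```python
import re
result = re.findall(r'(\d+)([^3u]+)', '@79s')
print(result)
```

[('79', 's')]

Pattern: one or more of a digit (captured); then one or more of any character except [3u] (captured).
Scanning left to right: at [1:4] match '79s', groups = ('79', 's').
With 2 capturing groups, `findall` returns a 2-tuple per match.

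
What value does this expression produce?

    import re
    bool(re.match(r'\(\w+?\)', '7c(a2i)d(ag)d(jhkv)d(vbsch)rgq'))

False

`match` is anchored at position 0; if the pattern doesn't fit there, it returns None.
Here the string doesn't start with a match, so the call returns None, and `bool(None)` is False.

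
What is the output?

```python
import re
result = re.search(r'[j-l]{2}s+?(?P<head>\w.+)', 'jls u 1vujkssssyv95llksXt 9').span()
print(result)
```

The pattern matches exactly 2 of a character in [j-l], then one or more of the literal 's' (lazy); then a word character, then one or more of any character (captured as 'head').
The match spans [9:27] → 'jkssssyv95llksXt 9'.

(9, 27)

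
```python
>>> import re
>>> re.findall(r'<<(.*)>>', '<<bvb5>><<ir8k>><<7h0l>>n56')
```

Because there's exactly one group, `findall` drops the full match and keeps group 1 from the one hit.

['bvb5>><<ir8k>><<7h0l']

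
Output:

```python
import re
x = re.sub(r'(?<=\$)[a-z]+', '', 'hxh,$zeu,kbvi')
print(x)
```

hxh,$,kbvi

The positive lookaround only admits positions where the adjacent text matches; those characters stay outside the span.
Each match is replaced by ''.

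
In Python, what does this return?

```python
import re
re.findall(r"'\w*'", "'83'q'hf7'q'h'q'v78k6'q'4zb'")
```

["'83'", "'hf7'", "'h'", "'v78k6'", "'4zb'"]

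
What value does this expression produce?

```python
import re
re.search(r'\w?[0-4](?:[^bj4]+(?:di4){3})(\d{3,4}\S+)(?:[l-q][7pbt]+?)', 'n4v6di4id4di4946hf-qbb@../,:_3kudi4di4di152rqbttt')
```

This matches optionally a word character, then a character in [0-4]; then one or more of any character except [bj4], then the literal 'di4' repeated 3 times (non-capturing group); then 3 to 4 of a digit, then one or more of a non-whitespace character (captured); then a character in [l-q], then one or more of one of [7pbt] (lazy) (non-capturing group).
Here no position works, so the call returns None.

None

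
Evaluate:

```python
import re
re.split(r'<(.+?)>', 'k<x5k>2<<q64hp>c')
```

With the lazy modifier that quantifier settles for the fewest repetitions that let the rest of the pattern succeed (the atoms after it are unaffected and can still be greedy).
The group in the pattern means `split` returns the separators' captures alongside the pieces.

['k', 'x5k', '2', '<q64hp', 'c']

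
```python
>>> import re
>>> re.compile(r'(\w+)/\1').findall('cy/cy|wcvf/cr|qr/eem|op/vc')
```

The backreference `\1` re-matches whatever the first group consumed, character for character.
Scanning left to right: at [0:5] match 'cy/cy', group 1 = 'cy'.
With a single group, `findall` returns only what that group captured — 1 item.

['cy']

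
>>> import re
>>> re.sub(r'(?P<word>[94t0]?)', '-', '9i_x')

'--i-_-x-'

The pattern matches optionally one of [94t0] (captured as 'word').
`sub` substitutes '-' at each match site.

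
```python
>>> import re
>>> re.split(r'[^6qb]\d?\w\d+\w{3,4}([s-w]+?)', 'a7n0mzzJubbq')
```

['', 'u', 'bbq']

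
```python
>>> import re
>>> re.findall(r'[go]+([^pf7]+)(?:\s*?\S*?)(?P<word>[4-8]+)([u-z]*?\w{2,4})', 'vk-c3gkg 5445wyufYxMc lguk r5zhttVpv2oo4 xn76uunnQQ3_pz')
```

[('kg 544', '5', 'wyuf'), ('uk r', '5', 'zhtt'), ('4 xn', '76', 'uunn')]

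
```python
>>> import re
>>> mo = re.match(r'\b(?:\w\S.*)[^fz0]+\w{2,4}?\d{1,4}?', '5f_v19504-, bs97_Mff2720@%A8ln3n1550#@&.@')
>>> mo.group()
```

'5f_v19504-, bs97_Mff2720@%A8ln3n1550'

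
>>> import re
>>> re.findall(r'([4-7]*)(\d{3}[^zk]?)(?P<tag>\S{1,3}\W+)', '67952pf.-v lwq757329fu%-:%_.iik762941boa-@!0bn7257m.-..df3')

[('67', '952p', 'f.-'), ('757', '329f', 'u%-:%'), ('76', '2941', 'boa-@!'), ('7', '257m', '.-..')]

Pattern: zero or more of a character in [4-7] (captured); then exactly 3 of a digit, then optionally any character except [zk] (captured); then 1 to 3 of a non-whitespace character, then one or more of a non-word character (captured as 'tag').
Scanning left to right: at [0:9] match '67952pf.-', groups = ('67', '952p', 'f.-'); at [14:26] match '757329fu%-:%', groups = ('757', '329f', 'u%-:%'); at [31:43] match '762941boa-@!', groups = ('76', '2941', 'boa-@!'); at [46:55] match '7257m.-..', groups = ('7', '257m', '.-..').
With 3 capturing groups, `findall` returns a 3-tuple per match.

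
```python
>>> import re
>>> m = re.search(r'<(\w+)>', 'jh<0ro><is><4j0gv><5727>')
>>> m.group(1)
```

'0ro'

The match spans [2:7] → '<0ro>'.
Captured: group 1 = '0ro'.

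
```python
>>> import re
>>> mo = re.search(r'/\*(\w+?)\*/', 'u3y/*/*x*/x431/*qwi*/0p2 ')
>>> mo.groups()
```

('x',)

`search` walks the string left to right and returns the first match it finds.
The match spans [5:10] → '/*x*/'.
Captured: group 1 = 'x'.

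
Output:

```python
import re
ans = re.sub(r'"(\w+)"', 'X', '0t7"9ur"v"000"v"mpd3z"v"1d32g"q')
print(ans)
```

Matches: at [3:8] → '"9ur"'; at [9:14] → '"000"'; at [15:22] → '"mpd3z"'; at [23:30] → '"1d32g"'.
Every occurrence is swapped for 'X'.

0t7XvXvXvXq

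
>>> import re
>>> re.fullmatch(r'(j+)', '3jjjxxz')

None

`re.fullmatch` requires the pattern to consume the entire string.
Here the string isn't matched end-to-end, so the call returns None.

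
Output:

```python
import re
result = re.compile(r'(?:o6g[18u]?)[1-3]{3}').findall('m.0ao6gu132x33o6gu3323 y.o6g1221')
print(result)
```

Pattern: the literal 'o6g', then optionally one of [18u] (non-capturing group); then exactly 3 of a character in [1-3].
`findall` yields the raw match text (3 of them) because the pattern has no groups.

['o6gu132', 'o6gu332', 'o6g1221']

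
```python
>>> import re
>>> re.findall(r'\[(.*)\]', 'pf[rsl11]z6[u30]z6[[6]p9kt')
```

Matches: at [2:22] match '[rsl11]z6[u30]z6[[6]', group 1 = 'rsl11]z6[u30]z6[[6'.
Because there's exactly one group, `findall` drops the full match and keeps group 1 from the one hit.

['rsl11]z6[u30]z6[[6']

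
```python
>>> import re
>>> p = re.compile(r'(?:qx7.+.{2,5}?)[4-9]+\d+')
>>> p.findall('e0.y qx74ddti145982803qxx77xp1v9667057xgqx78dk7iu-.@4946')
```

['qx74ddti145982803qxx77xp1v9667057xgqx78dk7iu-.@4946']

With no groups in the pattern, `findall` gives back each whole match — 1 here.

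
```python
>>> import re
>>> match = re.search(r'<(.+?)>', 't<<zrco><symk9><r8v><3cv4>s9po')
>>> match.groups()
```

('<zrco',)

The match spans [1:8] → '<<zrco>'.
Captured: group 1 = '<zrco'.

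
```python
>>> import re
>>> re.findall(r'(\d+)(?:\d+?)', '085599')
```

['08559']

The pattern matches one or more of a digit (captured); then one or more of a digit (lazy) (non-capturing group).
Scanning left to right: at [0:6] match '085599', group 1 = '08559'.
`findall` collects group 1 from the one match (1 total).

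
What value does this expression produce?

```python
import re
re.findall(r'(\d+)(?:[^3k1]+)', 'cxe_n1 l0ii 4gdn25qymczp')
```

['1']

The pattern matches one or more of a digit (captured); then one or more of any character except [3k1] (non-capturing group).
Walking the string: at [5:24] match '1 l0ii 4gdn25qymczp', group 1 = '1'.
`findall` collects group 1 from the one match (1 total).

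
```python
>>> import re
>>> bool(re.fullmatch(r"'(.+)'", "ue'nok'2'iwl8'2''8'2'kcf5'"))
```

False

For `fullmatch`, every character of the input must be accounted for by the pattern.
Here there's no way to consume every character, so the call returns None, and `bool(None)` is False.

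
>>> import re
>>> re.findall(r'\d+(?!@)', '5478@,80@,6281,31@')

['547', '8', '6281', '3']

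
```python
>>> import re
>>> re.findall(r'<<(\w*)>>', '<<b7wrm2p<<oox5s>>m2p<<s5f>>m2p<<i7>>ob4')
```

['oox5s', 's5f', 'i7']

Matches: at [9:18] match '<<oox5s>>', group 1 = 'oox5s'; at [21:28] match '<<s5f>>', group 1 = 's5f'; at [31:37] match '<<i7>>', group 1 = 'i7'.
With a single group, `findall` returns only what that group captured — 3 items.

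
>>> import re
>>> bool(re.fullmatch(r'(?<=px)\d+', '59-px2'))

The positive lookaround only admits positions where the adjacent text matches; those characters stay outside the span.
`fullmatch` succeeds only if the pattern covers the string from start to end.
Here the string isn't matched end-to-end, so the call returns None, and `bool(None)` is False.

False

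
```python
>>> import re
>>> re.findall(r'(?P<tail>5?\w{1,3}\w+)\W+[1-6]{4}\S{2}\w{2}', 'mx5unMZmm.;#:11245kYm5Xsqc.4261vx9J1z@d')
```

Pattern: optionally a literal '5', then 1 to 3 of a word character, then one or more of a word character (captured as 'tail'); then one or more of a non-word character; then exactly 4 of a character in [1-6], then exactly 2 of a non-whitespace character, then exactly 2 of a word character.
Because there's exactly one group, `findall` drops the full match and keeps group 1 from each hit.

['mx5unMZmm', '5Xsqc']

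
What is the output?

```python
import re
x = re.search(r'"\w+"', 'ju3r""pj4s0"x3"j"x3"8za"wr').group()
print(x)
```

The match spans [5:12] → '"pj4s0"'.

"pj4s0"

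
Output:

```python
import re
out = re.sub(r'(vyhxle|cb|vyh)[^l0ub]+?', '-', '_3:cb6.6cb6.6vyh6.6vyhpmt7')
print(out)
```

_3:-.6-.6-.6-mt7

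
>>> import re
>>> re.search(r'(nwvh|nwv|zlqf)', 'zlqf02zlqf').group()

'zlqf'

`re.search` tries every starting position until one works.
The match spans [0:4] → 'zlqf'.
Captured: group 1 = 'zlqf'.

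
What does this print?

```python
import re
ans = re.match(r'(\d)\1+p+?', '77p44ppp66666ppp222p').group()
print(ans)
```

`re.match` only tries the pattern at the start of the string.
The match spans [0:3] → '77p'.

77p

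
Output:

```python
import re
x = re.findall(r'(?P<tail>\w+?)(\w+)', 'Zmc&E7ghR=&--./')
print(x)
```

This matches one or more of a word character (lazy) (captured as 'tail'); then one or more of a word character (captured).
A non-greedy quantifier consumes as few characters as it can — just enough that the remainder of the pattern still matches from where it stops; whatever follows it matches normally.
Scanning left to right: at [0:3] match 'Zmc', groups = ('Z', 'mc'); at [4:9] match 'E7ghR', groups = ('E', '7ghR').
2 groups means each result is a tuple of 2 captured strings — 2 here.

[('Z', 'mc'), ('E', '7ghR')]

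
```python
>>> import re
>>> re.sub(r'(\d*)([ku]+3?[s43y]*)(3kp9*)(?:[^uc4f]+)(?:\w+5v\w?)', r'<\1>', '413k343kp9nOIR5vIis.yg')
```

'<413>is.yg'

The pattern matches zero or more of a digit (captured); then one or more of one of [ku], then optionally the literal '3', then zero or more of one of [s43y] (captured); then the literal '3kp', then zero or more of a literal '9' (captured); then one or more of any character except [uc4f] (non-capturing group); then one or more of a word character, then the literal '5v', then optionally a word character (non-capturing group).
Matches: at [0:17] → '413k343kp9nOIR5vI'.
The replacement refers to a captured group, so each match is rewritten using its own captured text.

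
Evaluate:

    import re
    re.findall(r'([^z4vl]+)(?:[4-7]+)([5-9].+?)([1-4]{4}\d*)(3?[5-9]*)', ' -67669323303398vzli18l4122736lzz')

[(' -676', '9323303398vzli18l', '4122736', '')]

The pattern matches one or more of any character except [z4vl] (captured); then one or more of a character in [4-7] (non-capturing group); then a character in [5-9], then one or more of any character (lazy) (captured); then exactly 4 of a character in [1-4], then zero or more of a digit (captured); then optionally a literal '3', then zero or more of a character in [5-9] (captured).
Walking the string: at [0:30] match ' -67669323303398vzli18l4122736', groups = (' -676', '9323303398vzli18l', '4122736', '').
`findall` packs the 4 group values into a tuple for every match.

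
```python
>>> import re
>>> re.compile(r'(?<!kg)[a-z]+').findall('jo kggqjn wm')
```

['jo', 'kggqjn', 'wm']

The negative lookaround is zero-width — it rules out positions where the adjacent text would match, without consuming anything.
Scanning left to right: at [0:2] → 'jo'; at [3:9] → 'kggqjn'; at [10:12] → 'wm'.
No capturing groups, so `findall` returns the 3 full match strings.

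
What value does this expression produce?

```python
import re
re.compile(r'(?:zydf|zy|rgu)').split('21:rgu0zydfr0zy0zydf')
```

['21:', '0', 'r0', '0', '']

The regex engine tests alternatives in the order written; an earlier branch that matches wins even if a later one would match more.
Matches to split on: at [3:6] → 'rgu'; at [7:11] → 'zydf'; at [13:15] → 'zy'; at [16:20] → 'zydf'.
`split` removes every match and returns the 5 fragments in between.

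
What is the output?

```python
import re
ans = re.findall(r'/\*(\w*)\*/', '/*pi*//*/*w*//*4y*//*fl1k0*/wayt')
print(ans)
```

['pi', 'w', '4y', 'fl1k0']

Matches: at [0:6] match '/*pi*/', group 1 = 'pi'; at [8:13] match '/*w*/', group 1 = 'w'; at [13:19] match '/*4y*/', group 1 = '4y'; at [19:28] match '/*fl1k0*/', group 1 = 'fl1k0'.
With a single group, `findall` returns only what that group captured — 4 items.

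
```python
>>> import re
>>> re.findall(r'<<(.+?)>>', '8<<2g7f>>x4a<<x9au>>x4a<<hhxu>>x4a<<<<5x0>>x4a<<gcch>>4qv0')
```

['2g7f', 'x9au', 'hhxu', '<<5x0', 'gcch']

Because there's exactly one group, `findall` drops the full match and keeps group 1 from each hit.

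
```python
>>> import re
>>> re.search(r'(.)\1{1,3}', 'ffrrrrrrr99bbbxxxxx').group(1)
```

'f'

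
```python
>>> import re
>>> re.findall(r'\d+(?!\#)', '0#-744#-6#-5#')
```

Because the assertion is negative and zero-width, positions next to the forbidden text are skipped.
Matches: at [3:5] → '74'.
`findall` yields the raw match text (1 of them) because the pattern has no groups.

['74']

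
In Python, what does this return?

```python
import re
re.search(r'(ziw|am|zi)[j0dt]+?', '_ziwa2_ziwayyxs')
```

None

Here the pattern never matches, so the call returns None.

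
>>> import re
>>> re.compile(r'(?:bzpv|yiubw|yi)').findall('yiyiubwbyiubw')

['yi', 'yiubw', 'yiubw']

Alternation isn't longest-match — the leftmost alternative that fits at this position is chosen.
Since nothing is captured, `findall` lists the 3 matched substrings directly.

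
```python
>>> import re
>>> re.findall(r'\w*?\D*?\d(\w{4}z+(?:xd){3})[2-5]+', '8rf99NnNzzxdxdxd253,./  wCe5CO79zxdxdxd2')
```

['9NnNzzxdxdxd', 'CO79zxdxdxd']

Because the quantifier is non-greedy, it stops expanding at the earliest point where the rest of the pattern can succeed.
Because there's exactly one group, `findall` drops the full match and keeps group 1 from each hit.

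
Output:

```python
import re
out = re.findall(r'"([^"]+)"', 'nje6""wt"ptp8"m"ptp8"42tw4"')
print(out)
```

['wt', 'm', '42tw4']

Scanning left to right: at [5:9] match '"wt"', group 1 = 'wt'; at [13:16] match '"m"', group 1 = 'm'; at [20:27] match '"42tw4"', group 1 = '42tw4'.
With a single group, `findall` returns only what that group captured — 3 items.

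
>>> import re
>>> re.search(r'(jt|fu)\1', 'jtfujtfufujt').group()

'fufu'

After group 1 captures some text, `\1` only succeeds where that same text appears again.
The match spans [6:10] → 'fufu'.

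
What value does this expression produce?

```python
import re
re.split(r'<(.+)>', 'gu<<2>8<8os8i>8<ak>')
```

['gu', '<2>8<8os8i>8<ak', '']

The group in the pattern means `split` returns the separators' captures alongside the pieces.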